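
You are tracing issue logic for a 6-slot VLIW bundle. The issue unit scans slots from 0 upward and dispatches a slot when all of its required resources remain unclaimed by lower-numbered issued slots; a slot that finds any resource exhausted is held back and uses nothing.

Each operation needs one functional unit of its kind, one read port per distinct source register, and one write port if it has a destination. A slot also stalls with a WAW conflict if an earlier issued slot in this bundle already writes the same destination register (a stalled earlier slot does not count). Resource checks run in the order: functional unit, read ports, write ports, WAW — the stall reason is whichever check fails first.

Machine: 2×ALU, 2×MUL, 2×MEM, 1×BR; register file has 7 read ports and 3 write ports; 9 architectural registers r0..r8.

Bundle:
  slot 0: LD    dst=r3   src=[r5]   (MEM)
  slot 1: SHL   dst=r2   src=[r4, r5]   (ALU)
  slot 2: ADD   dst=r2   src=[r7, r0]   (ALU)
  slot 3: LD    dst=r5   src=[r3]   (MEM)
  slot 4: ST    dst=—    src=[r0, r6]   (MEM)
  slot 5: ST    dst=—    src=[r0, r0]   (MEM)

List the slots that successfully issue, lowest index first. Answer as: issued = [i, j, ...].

issued = [0, 1, 3]

#0 MEM src=r5 dispatched  <A:2 Mu:2 Ld:1 B:1 rd:6 wr:2>
#1 ALU src=r4,r5 dispatched  <A:1 Mu:2 Ld:1 B:1 rd:4 wr:1>
#2 ALU src=r7,r0 held:WAW  <A:1 Mu:2 Ld:1 B:1 rd:4 wr:1>
#3 MEM src=r3 dispatched  <A:1 Mu:2 Ld:0 B:1 rd:3 wr:0>
#4 MEM src=r0,r6 held:FU  <A:1 Mu:2 Ld:0 B:1 rd:3 wr:0>
#5 MEM src=r0,r0 held:FU  <A:1 Mu:2 Ld:0 B:1 rd:3 wr:0>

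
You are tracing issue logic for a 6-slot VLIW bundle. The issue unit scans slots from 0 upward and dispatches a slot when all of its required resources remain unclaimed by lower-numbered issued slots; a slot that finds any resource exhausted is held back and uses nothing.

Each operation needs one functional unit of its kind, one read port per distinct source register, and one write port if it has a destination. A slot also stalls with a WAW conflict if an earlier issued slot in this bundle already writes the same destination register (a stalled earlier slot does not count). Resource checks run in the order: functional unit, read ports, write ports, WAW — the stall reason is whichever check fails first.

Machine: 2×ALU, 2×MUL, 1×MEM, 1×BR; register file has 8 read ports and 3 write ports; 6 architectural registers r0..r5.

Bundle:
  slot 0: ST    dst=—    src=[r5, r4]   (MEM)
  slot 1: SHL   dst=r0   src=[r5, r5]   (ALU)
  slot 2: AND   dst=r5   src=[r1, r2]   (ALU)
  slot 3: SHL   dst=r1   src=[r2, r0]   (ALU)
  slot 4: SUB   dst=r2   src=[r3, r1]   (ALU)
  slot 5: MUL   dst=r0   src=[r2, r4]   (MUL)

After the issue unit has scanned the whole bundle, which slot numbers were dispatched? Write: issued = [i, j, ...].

issued = [0, 1, 2]

(0) want 1×MEM +2rd +0wr — yes → AL2|MU2|ME0|BR1|rd6|wr3
(1) want 1×ALU +1rd +1wr — yes → AL1|MU2|ME0|BR1|rd5|wr2
(2) want 1×ALU +2rd +1wr — yes → AL0|MU2|ME0|BR1|rd3|wr1
(3) want 1×ALU +2rd +1wr — FU → AL0|MU2|ME0|BR1|rd3|wr1
(4) want 1×ALU +2rd +1wr — FU → AL0|MU2|ME0|BR1|rd3|wr1
(5) want 1×MUL +2rd +1wr — WAW → AL0|MU2|ME0|BR1|rd3|wr1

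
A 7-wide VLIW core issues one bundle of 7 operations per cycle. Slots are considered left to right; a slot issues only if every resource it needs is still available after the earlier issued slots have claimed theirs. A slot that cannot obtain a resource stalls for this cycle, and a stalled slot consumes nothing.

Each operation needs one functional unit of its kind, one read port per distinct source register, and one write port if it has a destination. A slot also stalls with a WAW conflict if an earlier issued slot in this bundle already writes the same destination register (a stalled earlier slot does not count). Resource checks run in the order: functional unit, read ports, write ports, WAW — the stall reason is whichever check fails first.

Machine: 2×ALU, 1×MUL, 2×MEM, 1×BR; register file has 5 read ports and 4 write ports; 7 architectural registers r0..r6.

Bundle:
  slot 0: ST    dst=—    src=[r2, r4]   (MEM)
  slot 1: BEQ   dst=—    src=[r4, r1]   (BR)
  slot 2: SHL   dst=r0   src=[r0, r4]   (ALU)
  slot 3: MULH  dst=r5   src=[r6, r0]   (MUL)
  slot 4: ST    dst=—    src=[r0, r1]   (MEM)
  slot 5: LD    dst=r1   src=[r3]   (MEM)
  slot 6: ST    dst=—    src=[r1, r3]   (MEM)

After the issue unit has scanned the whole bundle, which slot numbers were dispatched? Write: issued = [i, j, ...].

#0 MEM src=r2,r4 dispatched  <A:2 Mu:1 Ld:1 B:1 rd:3 wr:4>
#1 BR src=r4,r1 dispatched  <A:2 Mu:1 Ld:1 B:0 rd:1 wr:4>
#2 ALU src=r0,r4 held:RD_PORT  <A:2 Mu:1 Ld:1 B:0 rd:1 wr:4>
#3 MUL src=r6,r0 held:RD_PORT  <A:2 Mu:1 Ld:1 B:0 rd:1 wr:4>
#4 MEM src=r0,r1 held:RD_PORT  <A:2 Mu:1 Ld:1 B:0 rd:1 wr:4>
#5 MEM src=r3 dispatched  <A:2 Mu:1 Ld:0 B:0 rd:0 wr:3>
#6 MEM src=r1,r3 held:FU  <A:2 Mu:1 Ld:0 B:0 rd:0 wr:3>

issued = [0, 1, 5]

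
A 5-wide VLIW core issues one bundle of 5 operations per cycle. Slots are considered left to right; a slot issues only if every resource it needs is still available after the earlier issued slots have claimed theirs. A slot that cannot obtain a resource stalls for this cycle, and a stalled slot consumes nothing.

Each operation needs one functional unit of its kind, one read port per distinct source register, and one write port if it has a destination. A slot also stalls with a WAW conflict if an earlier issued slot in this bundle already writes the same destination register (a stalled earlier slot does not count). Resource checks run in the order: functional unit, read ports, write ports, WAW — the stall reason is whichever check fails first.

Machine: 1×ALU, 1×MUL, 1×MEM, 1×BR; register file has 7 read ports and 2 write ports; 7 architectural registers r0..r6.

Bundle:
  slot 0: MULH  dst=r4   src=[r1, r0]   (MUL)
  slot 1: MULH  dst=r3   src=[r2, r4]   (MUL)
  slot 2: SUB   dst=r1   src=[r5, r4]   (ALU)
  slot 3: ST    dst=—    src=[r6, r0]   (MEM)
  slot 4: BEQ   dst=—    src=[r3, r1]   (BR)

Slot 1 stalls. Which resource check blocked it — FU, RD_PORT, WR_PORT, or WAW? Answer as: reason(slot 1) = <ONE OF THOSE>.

reason(slot 1) = FU

slot 0 (MUL): ISSUE — free A1,Mu0,Ld1,B1 rp5 wp1
slot 1 (MUL): stall FU — free A1,Mu0,Ld1,B1 rp5 wp1
slot 2 (ALU): ISSUE — free A0,Mu0,Ld1,B1 rp3 wp0
slot 3 (MEM): ISSUE — free A0,Mu0,Ld0,B1 rp1 wp0
slot 4 (BR): stall RD_PORT — free A0,Mu0,Ld0,B1 rp1 wp0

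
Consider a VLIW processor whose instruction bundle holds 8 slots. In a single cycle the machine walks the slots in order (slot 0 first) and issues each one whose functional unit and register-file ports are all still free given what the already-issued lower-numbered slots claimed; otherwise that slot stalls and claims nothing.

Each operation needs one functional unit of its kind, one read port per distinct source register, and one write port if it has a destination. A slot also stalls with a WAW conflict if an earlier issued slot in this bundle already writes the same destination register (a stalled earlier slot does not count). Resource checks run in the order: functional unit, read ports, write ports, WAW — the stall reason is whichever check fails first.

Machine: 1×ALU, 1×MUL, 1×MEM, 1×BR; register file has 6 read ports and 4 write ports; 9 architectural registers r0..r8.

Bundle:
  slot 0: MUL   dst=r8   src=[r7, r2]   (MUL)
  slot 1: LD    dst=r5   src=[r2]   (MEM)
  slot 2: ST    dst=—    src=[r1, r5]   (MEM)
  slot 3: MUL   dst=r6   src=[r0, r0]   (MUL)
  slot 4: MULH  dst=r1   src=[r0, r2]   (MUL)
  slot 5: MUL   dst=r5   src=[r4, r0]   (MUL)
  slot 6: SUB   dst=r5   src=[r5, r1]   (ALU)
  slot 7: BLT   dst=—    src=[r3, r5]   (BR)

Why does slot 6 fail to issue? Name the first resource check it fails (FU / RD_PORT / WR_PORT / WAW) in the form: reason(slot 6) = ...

reason(slot 6) = WAW

  0. MUL→r8 ⇒ go  {1A/0Mu/1Ld/1B | 4r 3w}
  1. MEM→r5 ⇒ go  {1A/0Mu/0Ld/1B | 3r 2w}
  2. MEM ⇒ no(FU)  {1A/0Mu/0Ld/1B | 3r 2w}
  3. MUL→r6 ⇒ no(FU)  {1A/0Mu/0Ld/1B | 3r 2w}
  4. MUL→r1 ⇒ no(FU)  {1A/0Mu/0Ld/1B | 3r 2w}
  5. MUL→r5 ⇒ no(FU)  {1A/0Mu/0Ld/1B | 3r 2w}
  6. ALU→r5 ⇒ no(WAW)  {1A/0Mu/0Ld/1B | 3r 2w}
  7. BR ⇒ go  {1A/0Mu/0Ld/0B | 1r 2w}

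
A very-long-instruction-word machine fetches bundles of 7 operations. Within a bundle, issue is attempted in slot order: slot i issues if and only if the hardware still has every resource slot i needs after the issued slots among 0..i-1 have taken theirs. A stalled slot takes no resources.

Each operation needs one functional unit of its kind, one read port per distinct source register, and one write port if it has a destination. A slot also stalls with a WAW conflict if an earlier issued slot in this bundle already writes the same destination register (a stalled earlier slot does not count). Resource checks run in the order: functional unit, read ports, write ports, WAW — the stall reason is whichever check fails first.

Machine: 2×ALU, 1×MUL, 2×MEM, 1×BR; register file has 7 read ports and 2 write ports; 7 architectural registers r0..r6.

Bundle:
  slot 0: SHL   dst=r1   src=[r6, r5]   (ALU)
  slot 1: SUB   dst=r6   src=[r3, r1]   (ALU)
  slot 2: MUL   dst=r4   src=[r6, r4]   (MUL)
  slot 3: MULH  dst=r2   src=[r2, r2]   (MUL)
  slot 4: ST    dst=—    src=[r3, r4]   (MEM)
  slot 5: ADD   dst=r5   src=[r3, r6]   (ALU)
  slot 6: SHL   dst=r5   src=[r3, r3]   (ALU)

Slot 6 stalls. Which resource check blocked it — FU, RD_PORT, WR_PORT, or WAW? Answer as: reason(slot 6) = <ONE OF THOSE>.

  0. ALU→r1 ⇒ go  {1A/1Mu/2Ld/1B | 5r 1w}
  1. ALU→r6 ⇒ go  {0A/1Mu/2Ld/1B | 3r 0w}
  2. MUL→r4 ⇒ no(WR_PORT)  {0A/1Mu/2Ld/1B | 3r 0w}
  3. MUL→r2 ⇒ no(WR_PORT)  {0A/1Mu/2Ld/1B | 3r 0w}
  4. MEM ⇒ go  {0A/1Mu/1Ld/1B | 1r 0w}
  5. ALU→r5 ⇒ no(FU)  {0A/1Mu/1Ld/1B | 1r 0w}
  6. ALU→r5 ⇒ no(FU)  {0A/1Mu/1Ld/1B | 1r 0w}

reason(slot 6) = FU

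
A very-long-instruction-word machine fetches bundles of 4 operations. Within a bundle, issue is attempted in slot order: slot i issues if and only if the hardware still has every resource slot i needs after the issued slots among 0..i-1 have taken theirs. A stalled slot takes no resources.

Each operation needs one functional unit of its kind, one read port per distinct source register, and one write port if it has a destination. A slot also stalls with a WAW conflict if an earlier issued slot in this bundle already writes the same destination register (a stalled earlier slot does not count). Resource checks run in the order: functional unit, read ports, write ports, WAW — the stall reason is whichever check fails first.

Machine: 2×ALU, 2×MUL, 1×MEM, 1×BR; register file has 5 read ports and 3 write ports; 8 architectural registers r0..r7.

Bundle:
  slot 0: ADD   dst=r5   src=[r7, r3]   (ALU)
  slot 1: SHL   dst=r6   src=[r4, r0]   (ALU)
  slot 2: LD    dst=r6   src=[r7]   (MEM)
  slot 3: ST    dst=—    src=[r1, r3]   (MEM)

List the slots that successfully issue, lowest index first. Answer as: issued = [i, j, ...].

slot 0 (ALU): ISSUE — free A1,Mu2,Ld1,B1 rp3 wp2
slot 1 (ALU): ISSUE — free A0,Mu2,Ld1,B1 rp1 wp1
slot 2 (MEM): stall WAW — free A0,Mu2,Ld1,B1 rp1 wp1
slot 3 (MEM): stall RD_PORT — free A0,Mu2,Ld1,B1 rp1 wp1

issued = [0, 1]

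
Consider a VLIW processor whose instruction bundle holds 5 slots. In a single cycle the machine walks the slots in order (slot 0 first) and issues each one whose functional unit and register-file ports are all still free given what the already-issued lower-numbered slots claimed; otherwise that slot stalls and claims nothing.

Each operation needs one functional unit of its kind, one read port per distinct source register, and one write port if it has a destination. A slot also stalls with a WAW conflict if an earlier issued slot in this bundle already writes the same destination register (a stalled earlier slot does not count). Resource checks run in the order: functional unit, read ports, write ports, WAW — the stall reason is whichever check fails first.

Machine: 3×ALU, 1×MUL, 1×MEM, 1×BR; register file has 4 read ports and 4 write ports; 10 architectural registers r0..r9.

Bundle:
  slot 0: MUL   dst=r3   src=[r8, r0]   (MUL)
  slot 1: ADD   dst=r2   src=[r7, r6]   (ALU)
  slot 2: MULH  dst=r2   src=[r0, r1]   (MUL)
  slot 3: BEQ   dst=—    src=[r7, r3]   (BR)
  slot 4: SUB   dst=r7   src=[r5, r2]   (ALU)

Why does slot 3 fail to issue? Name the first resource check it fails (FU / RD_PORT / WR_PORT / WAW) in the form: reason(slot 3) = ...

reason(slot 3) = RD_PORT

(0) want 1×MUL +2rd +1wr — yes → AL3|MU0|ME1|BR1|rd2|wr3
(1) want 1×ALU +2rd +1wr — yes → AL2|MU0|ME1|BR1|rd0|wr2
(2) want 1×MUL +2rd +1wr — FU → AL2|MU0|ME1|BR1|rd0|wr2
(3) want 1×BR +2rd +0wr — RD_PORT → AL2|MU0|ME1|BR1|rd0|wr2
(4) want 1×ALU +2rd +1wr — RD_PORT → AL2|MU0|ME1|BR1|rd0|wr2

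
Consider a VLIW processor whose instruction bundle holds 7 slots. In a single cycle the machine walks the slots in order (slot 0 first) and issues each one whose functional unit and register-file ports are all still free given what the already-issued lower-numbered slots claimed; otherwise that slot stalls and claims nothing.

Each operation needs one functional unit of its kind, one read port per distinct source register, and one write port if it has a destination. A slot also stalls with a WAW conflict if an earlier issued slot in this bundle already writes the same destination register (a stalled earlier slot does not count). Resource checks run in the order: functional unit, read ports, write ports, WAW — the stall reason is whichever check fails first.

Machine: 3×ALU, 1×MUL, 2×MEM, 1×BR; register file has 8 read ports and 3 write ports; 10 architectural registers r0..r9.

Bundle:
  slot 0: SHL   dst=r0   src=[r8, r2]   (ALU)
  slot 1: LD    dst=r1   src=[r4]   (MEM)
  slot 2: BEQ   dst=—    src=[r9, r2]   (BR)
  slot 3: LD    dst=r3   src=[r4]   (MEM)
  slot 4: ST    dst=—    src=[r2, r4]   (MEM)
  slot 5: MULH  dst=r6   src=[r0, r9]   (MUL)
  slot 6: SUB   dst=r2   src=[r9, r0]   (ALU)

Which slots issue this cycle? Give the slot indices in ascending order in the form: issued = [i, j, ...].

issued = [0, 1, 2, 3]

  0. ALU→r0 ⇒ go  {2A/1Mu/2Ld/1B | 6r 2w}
  1. MEM→r1 ⇒ go  {2A/1Mu/1Ld/1B | 5r 1w}
  2. BR ⇒ go  {2A/1Mu/1Ld/0B | 3r 1w}
  3. MEM→r3 ⇒ go  {2A/1Mu/0Ld/0B | 2r 0w}
  4. MEM ⇒ no(FU)  {2A/1Mu/0Ld/0B | 2r 0w}
  5. MUL→r6 ⇒ no(WR_PORT)  {2A/1Mu/0Ld/0B | 2r 0w}
  6. ALU→r2 ⇒ no(WR_PORT)  {2A/1Mu/0Ld/0B | 2r 0w}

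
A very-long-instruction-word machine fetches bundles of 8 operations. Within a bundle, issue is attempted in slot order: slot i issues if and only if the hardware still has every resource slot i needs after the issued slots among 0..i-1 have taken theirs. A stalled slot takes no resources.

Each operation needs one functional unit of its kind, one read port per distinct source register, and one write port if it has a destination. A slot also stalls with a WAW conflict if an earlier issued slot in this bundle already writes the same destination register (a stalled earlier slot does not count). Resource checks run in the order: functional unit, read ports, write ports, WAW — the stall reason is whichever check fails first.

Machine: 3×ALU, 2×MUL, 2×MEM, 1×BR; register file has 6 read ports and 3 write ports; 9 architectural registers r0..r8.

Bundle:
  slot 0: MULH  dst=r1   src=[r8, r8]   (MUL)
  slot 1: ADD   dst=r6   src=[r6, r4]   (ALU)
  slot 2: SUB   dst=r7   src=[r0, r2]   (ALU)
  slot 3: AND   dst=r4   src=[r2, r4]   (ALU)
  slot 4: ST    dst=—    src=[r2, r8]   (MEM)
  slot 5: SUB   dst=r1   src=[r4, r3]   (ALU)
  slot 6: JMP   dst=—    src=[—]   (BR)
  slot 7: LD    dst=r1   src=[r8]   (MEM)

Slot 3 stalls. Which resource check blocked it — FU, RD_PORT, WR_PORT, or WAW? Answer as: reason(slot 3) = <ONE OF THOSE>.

reason(slot 3) = RD_PORT

  0. MUL→r1 ⇒ go  {3A/1Mu/2Ld/1B | 5r 2w}
  1. ALU→r6 ⇒ go  {2A/1Mu/2Ld/1B | 3r 1w}
  2. ALU→r7 ⇒ go  {1A/1Mu/2Ld/1B | 1r 0w}
  3. ALU→r4 ⇒ no(RD_PORT)  {1A/1Mu/2Ld/1B | 1r 0w}
  4. MEM ⇒ no(RD_PORT)  {1A/1Mu/2Ld/1B | 1r 0w}
  5. ALU→r1 ⇒ no(RD_PORT)  {1A/1Mu/2Ld/1B | 1r 0w}
  6. BR ⇒ go  {1A/1Mu/2Ld/0B | 1r 0w}
  7. MEM→r1 ⇒ no(WR_PORT)  {1A/1Mu/2Ld/0B | 1r 0w}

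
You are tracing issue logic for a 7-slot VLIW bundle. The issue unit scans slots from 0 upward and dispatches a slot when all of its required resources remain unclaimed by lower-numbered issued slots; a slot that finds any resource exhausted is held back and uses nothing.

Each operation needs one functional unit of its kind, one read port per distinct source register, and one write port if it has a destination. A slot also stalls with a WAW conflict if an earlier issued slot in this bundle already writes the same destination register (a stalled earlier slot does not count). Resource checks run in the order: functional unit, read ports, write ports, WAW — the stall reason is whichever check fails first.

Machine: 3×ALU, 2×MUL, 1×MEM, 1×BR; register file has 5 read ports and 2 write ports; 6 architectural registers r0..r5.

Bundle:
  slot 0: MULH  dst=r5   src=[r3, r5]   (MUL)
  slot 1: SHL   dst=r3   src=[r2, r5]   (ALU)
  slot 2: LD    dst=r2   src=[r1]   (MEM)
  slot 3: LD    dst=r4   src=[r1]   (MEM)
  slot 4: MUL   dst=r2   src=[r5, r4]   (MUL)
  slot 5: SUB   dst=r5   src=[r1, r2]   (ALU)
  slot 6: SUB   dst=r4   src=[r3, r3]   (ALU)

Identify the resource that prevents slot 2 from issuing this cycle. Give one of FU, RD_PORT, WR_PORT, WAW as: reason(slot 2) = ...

reason(slot 2) = WR_PORT

slot 0 (MUL): ISSUE — free A3,Mu1,Ld1,B1 rp3 wp1
slot 1 (ALU): ISSUE — free A2,Mu1,Ld1,B1 rp1 wp0
slot 2 (MEM): stall WR_PORT — free A2,Mu1,Ld1,B1 rp1 wp0
slot 3 (MEM): stall WR_PORT — free A2,Mu1,Ld1,B1 rp1 wp0
slot 4 (MUL): stall RD_PORT — free A2,Mu1,Ld1,B1 rp1 wp0
slot 5 (ALU): stall RD_PORT — free A2,Mu1,Ld1,B1 rp1 wp0
slot 6 (ALU): stall WR_PORT — free A2,Mu1,Ld1,B1 rp1 wp0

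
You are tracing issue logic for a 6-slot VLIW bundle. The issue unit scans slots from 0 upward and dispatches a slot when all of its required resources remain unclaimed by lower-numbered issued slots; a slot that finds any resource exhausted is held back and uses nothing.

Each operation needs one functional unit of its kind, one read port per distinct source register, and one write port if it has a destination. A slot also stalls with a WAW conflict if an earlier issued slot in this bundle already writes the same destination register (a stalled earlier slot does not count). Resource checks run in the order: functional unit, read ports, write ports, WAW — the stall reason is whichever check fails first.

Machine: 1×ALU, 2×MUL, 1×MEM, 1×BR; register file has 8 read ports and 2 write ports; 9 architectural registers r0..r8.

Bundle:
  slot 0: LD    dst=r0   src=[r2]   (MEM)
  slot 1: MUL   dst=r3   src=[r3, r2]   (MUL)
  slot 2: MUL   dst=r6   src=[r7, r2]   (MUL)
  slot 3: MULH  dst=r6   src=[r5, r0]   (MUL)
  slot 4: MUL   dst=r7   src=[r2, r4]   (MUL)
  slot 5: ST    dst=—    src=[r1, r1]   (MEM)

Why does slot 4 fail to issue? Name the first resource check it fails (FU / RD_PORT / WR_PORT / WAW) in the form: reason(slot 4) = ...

reason(slot 4) = WR_PORT

slot 0 (MEM): ISSUE — free A1,Mu2,Ld0,B1 rp7 wp1
slot 1 (MUL): ISSUE — free A1,Mu1,Ld0,B1 rp5 wp0
slot 2 (MUL): stall WR_PORT — free A1,Mu1,Ld0,B1 rp5 wp0
slot 3 (MUL): stall WR_PORT — free A1,Mu1,Ld0,B1 rp5 wp0
slot 4 (MUL): stall WR_PORT — free A1,Mu1,Ld0,B1 rp5 wp0
slot 5 (MEM): stall FU — free A1,Mu1,Ld0,B1 rp5 wp0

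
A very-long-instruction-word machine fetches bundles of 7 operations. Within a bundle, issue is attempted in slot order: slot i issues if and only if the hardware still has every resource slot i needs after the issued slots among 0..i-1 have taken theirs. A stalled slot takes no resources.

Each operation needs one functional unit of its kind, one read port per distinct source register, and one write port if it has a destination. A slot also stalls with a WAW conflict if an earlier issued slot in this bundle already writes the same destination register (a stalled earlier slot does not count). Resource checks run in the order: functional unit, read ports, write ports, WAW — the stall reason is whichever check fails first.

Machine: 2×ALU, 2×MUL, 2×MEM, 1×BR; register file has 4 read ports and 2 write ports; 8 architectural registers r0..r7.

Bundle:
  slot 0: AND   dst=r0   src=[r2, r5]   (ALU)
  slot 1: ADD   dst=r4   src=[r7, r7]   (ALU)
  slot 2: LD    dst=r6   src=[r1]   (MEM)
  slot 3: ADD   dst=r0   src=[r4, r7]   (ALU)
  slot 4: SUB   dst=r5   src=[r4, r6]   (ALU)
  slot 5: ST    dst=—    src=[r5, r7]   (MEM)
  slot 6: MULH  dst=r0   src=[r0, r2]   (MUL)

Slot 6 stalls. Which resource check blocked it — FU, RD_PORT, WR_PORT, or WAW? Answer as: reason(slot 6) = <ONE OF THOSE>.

slot 0 (ALU): ISSUE — free A1,Mu2,Ld2,B1 rp2 wp1
slot 1 (ALU): ISSUE — free A0,Mu2,Ld2,B1 rp1 wp0
slot 2 (MEM): stall WR_PORT — free A0,Mu2,Ld2,B1 rp1 wp0
slot 3 (ALU): stall FU — free A0,Mu2,Ld2,B1 rp1 wp0
slot 4 (ALU): stall FU — free A0,Mu2,Ld2,B1 rp1 wp0
slot 5 (MEM): stall RD_PORT — free A0,Mu2,Ld2,B1 rp1 wp0
slot 6 (MUL): stall RD_PORT — free A0,Mu2,Ld2,B1 rp1 wp0

reason(slot 6) = RD_PORT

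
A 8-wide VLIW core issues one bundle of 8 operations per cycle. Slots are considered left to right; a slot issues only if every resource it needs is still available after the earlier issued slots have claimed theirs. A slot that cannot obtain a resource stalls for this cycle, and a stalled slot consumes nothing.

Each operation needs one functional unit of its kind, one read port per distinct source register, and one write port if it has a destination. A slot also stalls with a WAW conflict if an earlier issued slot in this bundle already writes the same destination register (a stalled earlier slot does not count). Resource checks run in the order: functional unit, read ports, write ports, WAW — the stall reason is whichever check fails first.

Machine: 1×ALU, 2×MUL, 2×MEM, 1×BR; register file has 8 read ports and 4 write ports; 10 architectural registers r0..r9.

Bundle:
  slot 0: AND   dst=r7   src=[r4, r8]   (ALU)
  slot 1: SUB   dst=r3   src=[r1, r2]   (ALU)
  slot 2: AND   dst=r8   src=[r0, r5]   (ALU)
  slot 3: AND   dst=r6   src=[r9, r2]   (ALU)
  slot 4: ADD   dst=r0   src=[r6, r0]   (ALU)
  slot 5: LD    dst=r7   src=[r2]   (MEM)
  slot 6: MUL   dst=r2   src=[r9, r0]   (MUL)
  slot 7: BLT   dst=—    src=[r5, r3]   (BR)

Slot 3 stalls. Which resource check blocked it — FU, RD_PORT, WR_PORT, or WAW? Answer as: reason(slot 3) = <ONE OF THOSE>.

reason(slot 3) = FU

  0. ALU→r7 ⇒ go  {0A/2Mu/2Ld/1B | 6r 3w}
  1. ALU→r3 ⇒ no(FU)  {0A/2Mu/2Ld/1B | 6r 3w}
  2. ALU→r8 ⇒ no(FU)  {0A/2Mu/2Ld/1B | 6r 3w}
  3. ALU→r6 ⇒ no(FU)  {0A/2Mu/2Ld/1B | 6r 3w}
  4. ALU→r0 ⇒ no(FU)  {0A/2Mu/2Ld/1B | 6r 3w}
  5. MEM→r7 ⇒ no(WAW)  {0A/2Mu/2Ld/1B | 6r 3w}
  6. MUL→r2 ⇒ go  {0A/1Mu/2Ld/1B | 4r 2w}
  7. BR ⇒ go  {0A/1Mu/2Ld/0B | 2r 2w}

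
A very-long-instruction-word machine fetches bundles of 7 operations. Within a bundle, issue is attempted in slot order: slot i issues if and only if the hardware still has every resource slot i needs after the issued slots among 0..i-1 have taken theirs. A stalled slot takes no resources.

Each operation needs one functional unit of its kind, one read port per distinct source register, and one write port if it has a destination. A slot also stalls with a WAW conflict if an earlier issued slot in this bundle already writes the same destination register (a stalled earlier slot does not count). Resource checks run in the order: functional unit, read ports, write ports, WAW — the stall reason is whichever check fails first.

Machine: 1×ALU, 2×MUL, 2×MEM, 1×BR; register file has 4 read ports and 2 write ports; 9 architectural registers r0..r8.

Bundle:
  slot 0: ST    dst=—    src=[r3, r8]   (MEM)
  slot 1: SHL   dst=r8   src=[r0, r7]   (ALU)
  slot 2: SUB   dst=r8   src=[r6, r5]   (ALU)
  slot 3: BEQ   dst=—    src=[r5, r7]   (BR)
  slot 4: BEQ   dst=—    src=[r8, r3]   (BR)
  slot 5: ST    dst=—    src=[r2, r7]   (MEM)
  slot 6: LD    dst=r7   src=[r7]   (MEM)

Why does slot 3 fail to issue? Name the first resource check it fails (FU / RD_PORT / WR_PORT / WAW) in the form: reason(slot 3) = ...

reason(slot 3) = RD_PORT

slot 0 (MEM): ISSUE — free A1,Mu2,Ld1,B1 rp2 wp2
slot 1 (ALU): ISSUE — free A0,Mu2,Ld1,B1 rp0 wp1
slot 2 (ALU): stall FU — free A0,Mu2,Ld1,B1 rp0 wp1
slot 3 (BR): stall RD_PORT — free A0,Mu2,Ld1,B1 rp0 wp1
slot 4 (BR): stall RD_PORT — free A0,Mu2,Ld1,B1 rp0 wp1
slot 5 (MEM): stall RD_PORT — free A0,Mu2,Ld1,B1 rp0 wp1
slot 6 (MEM): stall RD_PORT — free A0,Mu2,Ld1,B1 rp0 wp1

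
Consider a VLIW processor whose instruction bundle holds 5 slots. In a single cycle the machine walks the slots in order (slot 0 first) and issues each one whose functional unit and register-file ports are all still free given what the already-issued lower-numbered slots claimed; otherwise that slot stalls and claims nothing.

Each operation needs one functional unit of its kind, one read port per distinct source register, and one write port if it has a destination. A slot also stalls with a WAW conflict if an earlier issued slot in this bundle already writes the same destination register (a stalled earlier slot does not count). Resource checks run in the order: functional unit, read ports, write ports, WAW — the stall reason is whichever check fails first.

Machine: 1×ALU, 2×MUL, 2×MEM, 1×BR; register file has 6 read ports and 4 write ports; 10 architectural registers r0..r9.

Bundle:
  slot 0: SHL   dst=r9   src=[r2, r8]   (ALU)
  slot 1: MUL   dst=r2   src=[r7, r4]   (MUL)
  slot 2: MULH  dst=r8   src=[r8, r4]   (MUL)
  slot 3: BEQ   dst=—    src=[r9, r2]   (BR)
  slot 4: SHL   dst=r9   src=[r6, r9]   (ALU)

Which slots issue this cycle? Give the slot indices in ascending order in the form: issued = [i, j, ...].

slot 0 (ALU): ISSUE — free A0,Mu2,Ld2,B1 rp4 wp3
slot 1 (MUL): ISSUE — free A0,Mu1,Ld2,B1 rp2 wp2
slot 2 (MUL): ISSUE — free A0,Mu0,Ld2,B1 rp0 wp1
slot 3 (BR): stall RD_PORT — free A0,Mu0,Ld2,B1 rp0 wp1
slot 4 (ALU): stall FU — free A0,Mu0,Ld2,B1 rp0 wp1

issued = [0, 1, 2]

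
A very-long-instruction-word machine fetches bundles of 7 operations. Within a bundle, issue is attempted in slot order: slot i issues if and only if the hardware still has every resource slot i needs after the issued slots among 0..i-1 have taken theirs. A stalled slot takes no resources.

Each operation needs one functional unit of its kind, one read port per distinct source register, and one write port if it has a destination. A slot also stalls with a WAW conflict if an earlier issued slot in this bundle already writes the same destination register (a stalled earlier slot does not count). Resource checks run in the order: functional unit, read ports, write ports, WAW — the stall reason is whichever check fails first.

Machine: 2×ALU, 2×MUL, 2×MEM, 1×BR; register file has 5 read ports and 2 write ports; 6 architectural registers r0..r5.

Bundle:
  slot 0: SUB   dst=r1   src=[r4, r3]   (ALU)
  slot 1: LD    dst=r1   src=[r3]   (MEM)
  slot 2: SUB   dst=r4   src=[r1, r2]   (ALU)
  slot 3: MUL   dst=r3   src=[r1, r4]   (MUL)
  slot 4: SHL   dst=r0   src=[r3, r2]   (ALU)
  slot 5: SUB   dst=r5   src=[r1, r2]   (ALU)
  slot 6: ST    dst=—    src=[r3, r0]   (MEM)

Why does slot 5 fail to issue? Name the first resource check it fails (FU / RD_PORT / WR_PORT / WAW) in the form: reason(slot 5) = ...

[0] ALU needs rd=2 wr=1: ok; after: ALU=1 MUL=2 MEM=2 BR=1, R=3, W=1
[1] MEM needs rd=1 wr=1: WAW; after: ALU=1 MUL=2 MEM=2 BR=1, R=3, W=1
[2] ALU needs rd=2 wr=1: ok; after: ALU=0 MUL=2 MEM=2 BR=1, R=1, W=0
[3] MUL needs rd=2 wr=1: RD_PORT; after: ALU=0 MUL=2 MEM=2 BR=1, R=1, W=0
[4] ALU needs rd=2 wr=1: FU; after: ALU=0 MUL=2 MEM=2 BR=1, R=1, W=0
[5] ALU needs rd=2 wr=1: FU; after: ALU=0 MUL=2 MEM=2 BR=1, R=1, W=0
[6] MEM needs rd=2 wr=0: RD_PORT; after: ALU=0 MUL=2 MEM=2 BR=1, R=1, W=0

reason(slot 5) = FU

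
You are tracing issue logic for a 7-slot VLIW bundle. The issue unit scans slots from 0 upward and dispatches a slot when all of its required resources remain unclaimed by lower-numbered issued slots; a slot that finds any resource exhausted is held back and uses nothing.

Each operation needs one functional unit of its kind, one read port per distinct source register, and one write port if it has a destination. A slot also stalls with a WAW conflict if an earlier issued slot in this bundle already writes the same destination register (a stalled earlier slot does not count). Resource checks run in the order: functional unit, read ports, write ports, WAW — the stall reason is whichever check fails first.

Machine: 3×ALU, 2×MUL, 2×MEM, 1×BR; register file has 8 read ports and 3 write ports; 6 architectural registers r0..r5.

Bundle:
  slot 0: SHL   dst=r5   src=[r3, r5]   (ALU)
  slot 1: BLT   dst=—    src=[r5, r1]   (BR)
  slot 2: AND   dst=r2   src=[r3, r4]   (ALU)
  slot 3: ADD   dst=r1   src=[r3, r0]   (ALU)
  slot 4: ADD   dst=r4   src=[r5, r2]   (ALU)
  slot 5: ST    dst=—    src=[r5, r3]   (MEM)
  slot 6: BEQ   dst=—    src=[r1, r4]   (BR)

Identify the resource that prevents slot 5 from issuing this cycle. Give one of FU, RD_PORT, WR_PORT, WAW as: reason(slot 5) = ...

(0) want 1×ALU +2rd +1wr — yes → AL2|MU2|ME2|BR1|rd6|wr2
(1) want 1×BR +2rd +0wr — yes → AL2|MU2|ME2|BR0|rd4|wr2
(2) want 1×ALU +2rd +1wr — yes → AL1|MU2|ME2|BR0|rd2|wr1
(3) want 1×ALU +2rd +1wr — yes → AL0|MU2|ME2|BR0|rd0|wr0
(4) want 1×ALU +2rd +1wr — FU → AL0|MU2|ME2|BR0|rd0|wr0
(5) want 1×MEM +2rd +0wr — RD_PORT → AL0|MU2|ME2|BR0|rd0|wr0
(6) want 1×BR +2rd +0wr — FU → AL0|MU2|ME2|BR0|rd0|wr0

reason(slot 5) = RD_PORT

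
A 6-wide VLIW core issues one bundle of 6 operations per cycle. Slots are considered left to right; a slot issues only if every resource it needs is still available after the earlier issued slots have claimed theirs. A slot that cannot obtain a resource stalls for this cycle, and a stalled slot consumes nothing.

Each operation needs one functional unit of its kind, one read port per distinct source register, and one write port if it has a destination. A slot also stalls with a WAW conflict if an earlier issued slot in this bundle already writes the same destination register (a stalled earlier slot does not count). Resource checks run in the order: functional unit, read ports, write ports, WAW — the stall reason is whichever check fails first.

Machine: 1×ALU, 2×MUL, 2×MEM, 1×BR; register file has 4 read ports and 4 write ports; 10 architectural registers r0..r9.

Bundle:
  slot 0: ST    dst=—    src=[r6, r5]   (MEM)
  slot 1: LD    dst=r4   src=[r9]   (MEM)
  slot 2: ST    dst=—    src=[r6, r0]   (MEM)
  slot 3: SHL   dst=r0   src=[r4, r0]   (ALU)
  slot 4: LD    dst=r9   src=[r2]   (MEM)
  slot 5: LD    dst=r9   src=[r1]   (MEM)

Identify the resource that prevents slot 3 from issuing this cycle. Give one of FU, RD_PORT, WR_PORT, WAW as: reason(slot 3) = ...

(0) want 1×MEM +2rd +0wr — yes → AL1|MU2|ME1|BR1|rd2|wr4
(1) want 1×MEM +1rd +1wr — yes → AL1|MU2|ME0|BR1|rd1|wr3
(2) want 1×MEM +2rd +0wr — FU → AL1|MU2|ME0|BR1|rd1|wr3
(3) want 1×ALU +2rd +1wr — RD_PORT → AL1|MU2|ME0|BR1|rd1|wr3
(4) want 1×MEM +1rd +1wr — FU → AL1|MU2|ME0|BR1|rd1|wr3
(5) want 1×MEM +1rd +1wr — FU → AL1|MU2|ME0|BR1|rd1|wr3

reason(slot 3) = RD_PORT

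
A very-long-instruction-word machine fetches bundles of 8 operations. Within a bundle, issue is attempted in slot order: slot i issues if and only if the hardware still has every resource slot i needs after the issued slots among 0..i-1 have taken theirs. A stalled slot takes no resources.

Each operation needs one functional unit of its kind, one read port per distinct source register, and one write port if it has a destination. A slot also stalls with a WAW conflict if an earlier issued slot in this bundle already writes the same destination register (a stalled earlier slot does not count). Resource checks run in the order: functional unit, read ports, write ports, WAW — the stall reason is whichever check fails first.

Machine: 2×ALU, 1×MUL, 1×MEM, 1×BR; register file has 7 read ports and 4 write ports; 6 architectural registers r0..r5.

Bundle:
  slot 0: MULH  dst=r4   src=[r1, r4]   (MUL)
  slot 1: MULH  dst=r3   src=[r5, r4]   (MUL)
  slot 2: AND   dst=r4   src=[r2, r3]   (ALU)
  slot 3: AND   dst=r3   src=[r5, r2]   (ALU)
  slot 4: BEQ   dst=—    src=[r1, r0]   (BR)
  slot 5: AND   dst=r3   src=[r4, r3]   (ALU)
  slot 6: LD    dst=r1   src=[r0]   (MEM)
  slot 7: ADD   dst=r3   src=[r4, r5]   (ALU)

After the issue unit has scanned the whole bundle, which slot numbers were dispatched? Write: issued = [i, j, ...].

issued = [0, 3, 4, 6]

[0] MUL needs rd=2 wr=1: ok; after: ALU=2 MUL=0 MEM=1 BR=1, R=5, W=3
[1] MUL needs rd=2 wr=1: FU; after: ALU=2 MUL=0 MEM=1 BR=1, R=5, W=3
[2] ALU needs rd=2 wr=1: WAW; after: ALU=2 MUL=0 MEM=1 BR=1, R=5, W=3
[3] ALU needs rd=2 wr=1: ok; after: ALU=1 MUL=0 MEM=1 BR=1, R=3, W=2
[4] BR needs rd=2 wr=0: ok; after: ALU=1 MUL=0 MEM=1 BR=0, R=1, W=2
[5] ALU needs rd=2 wr=1: RD_PORT; after: ALU=1 MUL=0 MEM=1 BR=0, R=1, W=2
[6] MEM needs rd=1 wr=1: ok; after: ALU=1 MUL=0 MEM=0 BR=0, R=0, W=1
[7] ALU needs rd=2 wr=1: RD_PORT; after: ALU=1 MUL=0 MEM=0 BR=0, R=0, W=1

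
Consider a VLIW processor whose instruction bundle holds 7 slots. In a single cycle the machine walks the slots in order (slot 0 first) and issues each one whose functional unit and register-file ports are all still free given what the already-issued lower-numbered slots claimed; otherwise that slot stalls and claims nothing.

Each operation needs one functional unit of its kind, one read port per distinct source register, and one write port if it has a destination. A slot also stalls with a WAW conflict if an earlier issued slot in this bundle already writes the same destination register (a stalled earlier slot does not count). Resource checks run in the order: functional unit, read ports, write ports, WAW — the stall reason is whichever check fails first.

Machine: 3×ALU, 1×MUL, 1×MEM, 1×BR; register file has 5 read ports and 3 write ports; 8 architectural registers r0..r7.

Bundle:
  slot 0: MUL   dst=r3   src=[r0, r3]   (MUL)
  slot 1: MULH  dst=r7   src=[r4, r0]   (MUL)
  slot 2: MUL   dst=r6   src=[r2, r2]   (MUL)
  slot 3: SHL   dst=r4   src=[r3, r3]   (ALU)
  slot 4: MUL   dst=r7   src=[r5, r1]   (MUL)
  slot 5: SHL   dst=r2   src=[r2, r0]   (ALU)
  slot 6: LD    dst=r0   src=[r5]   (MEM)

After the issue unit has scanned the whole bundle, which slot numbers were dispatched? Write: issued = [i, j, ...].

[0] MUL needs rd=2 wr=1: ok; after: ALU=3 MUL=0 MEM=1 BR=1, R=3, W=2
[1] MUL needs rd=2 wr=1: FU; after: ALU=3 MUL=0 MEM=1 BR=1, R=3, W=2
[2] MUL needs rd=1 wr=1: FU; after: ALU=3 MUL=0 MEM=1 BR=1, R=3, W=2
[3] ALU needs rd=1 wr=1: ok; after: ALU=2 MUL=0 MEM=1 BR=1, R=2, W=1
[4] MUL needs rd=2 wr=1: FU; after: ALU=2 MUL=0 MEM=1 BR=1, R=2, W=1
[5] ALU needs rd=2 wr=1: ok; after: ALU=1 MUL=0 MEM=1 BR=1, R=0, W=0
[6] MEM needs rd=1 wr=1: RD_PORT; after: ALU=1 MUL=0 MEM=1 BR=1, R=0, W=0

issued = [0, 3, 5]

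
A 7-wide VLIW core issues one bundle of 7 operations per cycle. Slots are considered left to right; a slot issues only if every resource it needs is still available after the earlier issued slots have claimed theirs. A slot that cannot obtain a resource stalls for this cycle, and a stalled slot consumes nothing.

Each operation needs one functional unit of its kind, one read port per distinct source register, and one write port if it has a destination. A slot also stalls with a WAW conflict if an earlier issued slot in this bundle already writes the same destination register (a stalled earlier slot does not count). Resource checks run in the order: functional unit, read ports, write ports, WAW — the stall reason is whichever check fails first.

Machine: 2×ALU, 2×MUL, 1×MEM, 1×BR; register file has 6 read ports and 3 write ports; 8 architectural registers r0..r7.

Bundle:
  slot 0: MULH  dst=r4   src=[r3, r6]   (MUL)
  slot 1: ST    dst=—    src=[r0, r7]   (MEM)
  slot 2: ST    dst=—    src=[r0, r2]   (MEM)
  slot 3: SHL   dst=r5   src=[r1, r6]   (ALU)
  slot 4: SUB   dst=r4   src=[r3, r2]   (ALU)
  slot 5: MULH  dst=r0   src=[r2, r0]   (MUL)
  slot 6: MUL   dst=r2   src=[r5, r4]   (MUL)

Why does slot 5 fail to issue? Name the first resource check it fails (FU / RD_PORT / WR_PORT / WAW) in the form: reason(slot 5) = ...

reason(slot 5) = RD_PORT

slot 0 (MUL): ISSUE — free A2,Mu1,Ld1,B1 rp4 wp2
slot 1 (MEM): ISSUE — free A2,Mu1,Ld0,B1 rp2 wp2
slot 2 (MEM): stall FU — free A2,Mu1,Ld0,B1 rp2 wp2
slot 3 (ALU): ISSUE — free A1,Mu1,Ld0,B1 rp0 wp1
slot 4 (ALU): stall RD_PORT — free A1,Mu1,Ld0,B1 rp0 wp1
slot 5 (MUL): stall RD_PORT — free A1,Mu1,Ld0,B1 rp0 wp1
slot 6 (MUL): stall RD_PORT — free A1,Mu1,Ld0,B1 rp0 wp1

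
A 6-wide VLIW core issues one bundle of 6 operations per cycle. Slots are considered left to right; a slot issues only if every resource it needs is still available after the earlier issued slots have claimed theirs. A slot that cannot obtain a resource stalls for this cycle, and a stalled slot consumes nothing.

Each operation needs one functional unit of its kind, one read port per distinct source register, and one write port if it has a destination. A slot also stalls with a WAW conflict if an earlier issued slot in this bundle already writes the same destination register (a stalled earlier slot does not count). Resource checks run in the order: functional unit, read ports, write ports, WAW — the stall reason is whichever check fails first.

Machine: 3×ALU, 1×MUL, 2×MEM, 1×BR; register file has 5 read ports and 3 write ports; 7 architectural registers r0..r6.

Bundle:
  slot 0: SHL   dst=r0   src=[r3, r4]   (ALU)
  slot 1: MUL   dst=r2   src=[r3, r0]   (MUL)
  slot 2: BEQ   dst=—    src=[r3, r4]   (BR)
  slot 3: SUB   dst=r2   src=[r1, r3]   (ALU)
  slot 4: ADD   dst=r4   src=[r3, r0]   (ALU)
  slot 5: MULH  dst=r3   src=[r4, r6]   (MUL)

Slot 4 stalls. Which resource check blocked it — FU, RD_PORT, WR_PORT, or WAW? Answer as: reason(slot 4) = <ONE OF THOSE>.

#0 ALU src=r3,r4 dispatched  <A:2 Mu:1 Ld:2 B:1 rd:3 wr:2>
#1 MUL src=r3,r0 dispatched  <A:2 Mu:0 Ld:2 B:1 rd:1 wr:1>
#2 BR src=r3,r4 held:RD_PORT  <A:2 Mu:0 Ld:2 B:1 rd:1 wr:1>
#3 ALU src=r1,r3 held:RD_PORT  <A:2 Mu:0 Ld:2 B:1 rd:1 wr:1>
#4 ALU src=r3,r0 held:RD_PORT  <A:2 Mu:0 Ld:2 B:1 rd:1 wr:1>
#5 MUL src=r4,r6 held:FU  <A:2 Mu:0 Ld:2 B:1 rd:1 wr:1>

reason(slot 4) = RD_PORT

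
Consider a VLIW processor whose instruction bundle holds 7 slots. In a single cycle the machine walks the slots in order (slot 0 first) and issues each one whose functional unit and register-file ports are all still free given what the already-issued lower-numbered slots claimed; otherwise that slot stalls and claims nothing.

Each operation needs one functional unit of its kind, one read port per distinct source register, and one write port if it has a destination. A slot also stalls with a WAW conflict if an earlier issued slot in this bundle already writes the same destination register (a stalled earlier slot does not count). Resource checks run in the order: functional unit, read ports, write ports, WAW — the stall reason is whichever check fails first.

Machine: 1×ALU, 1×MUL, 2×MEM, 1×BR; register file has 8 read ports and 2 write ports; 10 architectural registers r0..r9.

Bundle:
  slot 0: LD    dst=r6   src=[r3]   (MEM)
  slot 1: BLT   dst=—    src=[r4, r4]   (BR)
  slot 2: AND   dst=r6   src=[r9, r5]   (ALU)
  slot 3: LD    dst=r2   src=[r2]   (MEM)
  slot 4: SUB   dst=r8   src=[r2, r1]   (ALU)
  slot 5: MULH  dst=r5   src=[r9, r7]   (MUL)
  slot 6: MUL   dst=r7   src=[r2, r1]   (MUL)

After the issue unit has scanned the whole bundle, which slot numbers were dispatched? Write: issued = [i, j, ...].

(0) want 1×MEM +1rd +1wr — yes → AL1|MU1|ME1|BR1|rd7|wr1
(1) want 1×BR +1rd +0wr — yes → AL1|MU1|ME1|BR0|rd6|wr1
(2) want 1×ALU +2rd +1wr — WAW → AL1|MU1|ME1|BR0|rd6|wr1
(3) want 1×MEM +1rd +1wr — yes → AL1|MU1|ME0|BR0|rd5|wr0
(4) want 1×ALU +2rd +1wr — WR_PORT → AL1|MU1|ME0|BR0|rd5|wr0
(5) want 1×MUL +2rd +1wr — WR_PORT → AL1|MU1|ME0|BR0|rd5|wr0
(6) want 1×MUL +2rd +1wr — WR_PORT → AL1|MU1|ME0|BR0|rd5|wr0

issued = [0, 1, 3]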